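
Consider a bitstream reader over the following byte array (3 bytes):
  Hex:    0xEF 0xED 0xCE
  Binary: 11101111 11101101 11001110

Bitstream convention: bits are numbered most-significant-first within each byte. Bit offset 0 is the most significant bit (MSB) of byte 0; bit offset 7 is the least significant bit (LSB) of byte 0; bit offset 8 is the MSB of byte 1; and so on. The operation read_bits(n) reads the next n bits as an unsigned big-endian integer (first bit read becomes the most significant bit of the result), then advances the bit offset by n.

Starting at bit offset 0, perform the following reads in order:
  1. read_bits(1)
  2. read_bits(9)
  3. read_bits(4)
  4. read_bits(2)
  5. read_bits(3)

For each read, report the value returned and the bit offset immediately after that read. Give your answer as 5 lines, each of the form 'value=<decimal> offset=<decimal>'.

Answer: value=1 offset=1
value=447 offset=10
value=11 offset=14
value=1 offset=16
value=6 offset=19

Derivation:
Read 1: bits[0:1] width=1 -> value=1 (bin 1); offset now 1 = byte 0 bit 1; 23 bits remain
Read 2: bits[1:10] width=9 -> value=447 (bin 110111111); offset now 10 = byte 1 bit 2; 14 bits remain
Read 3: bits[10:14] width=4 -> value=11 (bin 1011); offset now 14 = byte 1 bit 6; 10 bits remain
Read 4: bits[14:16] width=2 -> value=1 (bin 01); offset now 16 = byte 2 bit 0; 8 bits remain
Read 5: bits[16:19] width=3 -> value=6 (bin 110); offset now 19 = byte 2 bit 3; 5 bits remain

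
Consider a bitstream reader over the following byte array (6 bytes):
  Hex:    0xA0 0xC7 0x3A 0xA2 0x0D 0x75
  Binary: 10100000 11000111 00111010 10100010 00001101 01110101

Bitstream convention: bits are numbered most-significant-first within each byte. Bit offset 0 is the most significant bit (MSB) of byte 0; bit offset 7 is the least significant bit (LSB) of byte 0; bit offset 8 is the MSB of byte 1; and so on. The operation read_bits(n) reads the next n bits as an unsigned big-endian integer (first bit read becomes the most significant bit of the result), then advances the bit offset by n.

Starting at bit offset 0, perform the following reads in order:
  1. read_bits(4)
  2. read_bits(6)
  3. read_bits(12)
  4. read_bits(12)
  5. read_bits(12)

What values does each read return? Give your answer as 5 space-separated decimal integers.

Answer: 10 3 462 2696 861

Derivation:
Read 1: bits[0:4] width=4 -> value=10 (bin 1010); offset now 4 = byte 0 bit 4; 44 bits remain
Read 2: bits[4:10] width=6 -> value=3 (bin 000011); offset now 10 = byte 1 bit 2; 38 bits remain
Read 3: bits[10:22] width=12 -> value=462 (bin 000111001110); offset now 22 = byte 2 bit 6; 26 bits remain
Read 4: bits[22:34] width=12 -> value=2696 (bin 101010001000); offset now 34 = byte 4 bit 2; 14 bits remain
Read 5: bits[34:46] width=12 -> value=861 (bin 001101011101); offset now 46 = byte 5 bit 6; 2 bits remain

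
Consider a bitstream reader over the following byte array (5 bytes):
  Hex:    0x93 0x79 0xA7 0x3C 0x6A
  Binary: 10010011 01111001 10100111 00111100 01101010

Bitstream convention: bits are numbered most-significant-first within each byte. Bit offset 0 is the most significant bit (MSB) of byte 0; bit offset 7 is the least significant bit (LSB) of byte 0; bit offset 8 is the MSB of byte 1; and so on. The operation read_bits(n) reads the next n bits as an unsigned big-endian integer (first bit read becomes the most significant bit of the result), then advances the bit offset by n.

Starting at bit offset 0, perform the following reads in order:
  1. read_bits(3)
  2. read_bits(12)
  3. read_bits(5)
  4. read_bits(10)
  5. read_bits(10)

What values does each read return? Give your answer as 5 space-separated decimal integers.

Read 1: bits[0:3] width=3 -> value=4 (bin 100); offset now 3 = byte 0 bit 3; 37 bits remain
Read 2: bits[3:15] width=12 -> value=2492 (bin 100110111100); offset now 15 = byte 1 bit 7; 25 bits remain
Read 3: bits[15:20] width=5 -> value=26 (bin 11010); offset now 20 = byte 2 bit 4; 20 bits remain
Read 4: bits[20:30] width=10 -> value=463 (bin 0111001111); offset now 30 = byte 3 bit 6; 10 bits remain
Read 5: bits[30:40] width=10 -> value=106 (bin 0001101010); offset now 40 = byte 5 bit 0; 0 bits remain

Answer: 4 2492 26 463 106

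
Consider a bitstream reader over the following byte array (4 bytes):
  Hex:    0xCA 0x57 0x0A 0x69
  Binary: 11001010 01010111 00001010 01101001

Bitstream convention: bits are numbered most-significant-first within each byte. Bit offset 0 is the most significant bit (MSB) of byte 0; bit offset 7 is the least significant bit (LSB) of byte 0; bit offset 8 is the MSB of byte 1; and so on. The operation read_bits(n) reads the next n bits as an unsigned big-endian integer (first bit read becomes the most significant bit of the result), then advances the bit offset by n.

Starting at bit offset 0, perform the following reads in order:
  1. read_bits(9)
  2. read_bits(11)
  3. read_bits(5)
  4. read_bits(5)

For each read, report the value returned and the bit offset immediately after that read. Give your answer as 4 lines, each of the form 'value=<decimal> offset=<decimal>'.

Read 1: bits[0:9] width=9 -> value=404 (bin 110010100); offset now 9 = byte 1 bit 1; 23 bits remain
Read 2: bits[9:20] width=11 -> value=1392 (bin 10101110000); offset now 20 = byte 2 bit 4; 12 bits remain
Read 3: bits[20:25] width=5 -> value=20 (bin 10100); offset now 25 = byte 3 bit 1; 7 bits remain
Read 4: bits[25:30] width=5 -> value=26 (bin 11010); offset now 30 = byte 3 bit 6; 2 bits remain

Answer: value=404 offset=9
value=1392 offset=20
value=20 offset=25
value=26 offset=30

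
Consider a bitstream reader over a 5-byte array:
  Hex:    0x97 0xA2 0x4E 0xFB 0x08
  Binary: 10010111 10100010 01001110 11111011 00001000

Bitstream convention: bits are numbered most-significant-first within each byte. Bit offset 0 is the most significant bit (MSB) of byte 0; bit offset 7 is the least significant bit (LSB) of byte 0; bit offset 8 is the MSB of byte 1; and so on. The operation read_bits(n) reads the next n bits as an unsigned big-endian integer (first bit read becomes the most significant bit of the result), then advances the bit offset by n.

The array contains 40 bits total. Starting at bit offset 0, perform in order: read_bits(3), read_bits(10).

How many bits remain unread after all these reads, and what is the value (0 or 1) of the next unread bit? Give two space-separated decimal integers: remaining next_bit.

Answer: 27 0

Derivation:
Read 1: bits[0:3] width=3 -> value=4 (bin 100); offset now 3 = byte 0 bit 3; 37 bits remain
Read 2: bits[3:13] width=10 -> value=756 (bin 1011110100); offset now 13 = byte 1 bit 5; 27 bits remain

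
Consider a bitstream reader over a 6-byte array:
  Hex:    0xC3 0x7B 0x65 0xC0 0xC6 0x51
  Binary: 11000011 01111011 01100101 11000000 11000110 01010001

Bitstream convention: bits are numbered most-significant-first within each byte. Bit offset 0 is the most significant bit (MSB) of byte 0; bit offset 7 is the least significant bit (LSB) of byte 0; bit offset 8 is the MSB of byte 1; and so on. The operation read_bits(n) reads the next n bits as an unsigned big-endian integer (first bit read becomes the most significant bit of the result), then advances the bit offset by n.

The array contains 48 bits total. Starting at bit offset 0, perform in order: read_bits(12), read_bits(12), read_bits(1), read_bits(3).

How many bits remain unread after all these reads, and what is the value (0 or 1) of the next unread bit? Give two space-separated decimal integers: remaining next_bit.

Read 1: bits[0:12] width=12 -> value=3127 (bin 110000110111); offset now 12 = byte 1 bit 4; 36 bits remain
Read 2: bits[12:24] width=12 -> value=2917 (bin 101101100101); offset now 24 = byte 3 bit 0; 24 bits remain
Read 3: bits[24:25] width=1 -> value=1 (bin 1); offset now 25 = byte 3 bit 1; 23 bits remain
Read 4: bits[25:28] width=3 -> value=4 (bin 100); offset now 28 = byte 3 bit 4; 20 bits remain

Answer: 20 0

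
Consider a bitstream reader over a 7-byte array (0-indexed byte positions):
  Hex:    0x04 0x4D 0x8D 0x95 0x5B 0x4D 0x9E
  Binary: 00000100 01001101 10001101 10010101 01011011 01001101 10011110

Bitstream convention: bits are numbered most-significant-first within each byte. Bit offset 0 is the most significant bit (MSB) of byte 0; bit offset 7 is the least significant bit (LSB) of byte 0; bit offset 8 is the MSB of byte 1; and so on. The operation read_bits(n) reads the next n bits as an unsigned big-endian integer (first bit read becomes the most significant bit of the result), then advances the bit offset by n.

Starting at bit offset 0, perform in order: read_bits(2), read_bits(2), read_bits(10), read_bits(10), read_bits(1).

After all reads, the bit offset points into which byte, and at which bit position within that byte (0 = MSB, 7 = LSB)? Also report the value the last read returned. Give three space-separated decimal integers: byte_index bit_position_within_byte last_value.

Answer: 3 1 1

Derivation:
Read 1: bits[0:2] width=2 -> value=0 (bin 00); offset now 2 = byte 0 bit 2; 54 bits remain
Read 2: bits[2:4] width=2 -> value=0 (bin 00); offset now 4 = byte 0 bit 4; 52 bits remain
Read 3: bits[4:14] width=10 -> value=275 (bin 0100010011); offset now 14 = byte 1 bit 6; 42 bits remain
Read 4: bits[14:24] width=10 -> value=397 (bin 0110001101); offset now 24 = byte 3 bit 0; 32 bits remain
Read 5: bits[24:25] width=1 -> value=1 (bin 1); offset now 25 = byte 3 bit 1; 31 bits remain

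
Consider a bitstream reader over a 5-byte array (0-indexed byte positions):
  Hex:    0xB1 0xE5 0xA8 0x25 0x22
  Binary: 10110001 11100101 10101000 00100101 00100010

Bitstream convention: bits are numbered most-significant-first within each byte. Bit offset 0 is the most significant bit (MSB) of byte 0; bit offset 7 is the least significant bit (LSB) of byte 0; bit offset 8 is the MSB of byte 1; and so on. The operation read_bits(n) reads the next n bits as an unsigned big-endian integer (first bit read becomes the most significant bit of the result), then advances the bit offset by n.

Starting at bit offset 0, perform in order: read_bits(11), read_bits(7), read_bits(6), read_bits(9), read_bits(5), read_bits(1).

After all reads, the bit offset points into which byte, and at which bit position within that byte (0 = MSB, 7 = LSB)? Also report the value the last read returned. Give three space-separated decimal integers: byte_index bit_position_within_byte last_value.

Answer: 4 7 1

Derivation:
Read 1: bits[0:11] width=11 -> value=1423 (bin 10110001111); offset now 11 = byte 1 bit 3; 29 bits remain
Read 2: bits[11:18] width=7 -> value=22 (bin 0010110); offset now 18 = byte 2 bit 2; 22 bits remain
Read 3: bits[18:24] width=6 -> value=40 (bin 101000); offset now 24 = byte 3 bit 0; 16 bits remain
Read 4: bits[24:33] width=9 -> value=74 (bin 001001010); offset now 33 = byte 4 bit 1; 7 bits remain
Read 5: bits[33:38] width=5 -> value=8 (bin 01000); offset now 38 = byte 4 bit 6; 2 bits remain
Read 6: bits[38:39] width=1 -> value=1 (bin 1); offset now 39 = byte 4 bit 7; 1 bits remain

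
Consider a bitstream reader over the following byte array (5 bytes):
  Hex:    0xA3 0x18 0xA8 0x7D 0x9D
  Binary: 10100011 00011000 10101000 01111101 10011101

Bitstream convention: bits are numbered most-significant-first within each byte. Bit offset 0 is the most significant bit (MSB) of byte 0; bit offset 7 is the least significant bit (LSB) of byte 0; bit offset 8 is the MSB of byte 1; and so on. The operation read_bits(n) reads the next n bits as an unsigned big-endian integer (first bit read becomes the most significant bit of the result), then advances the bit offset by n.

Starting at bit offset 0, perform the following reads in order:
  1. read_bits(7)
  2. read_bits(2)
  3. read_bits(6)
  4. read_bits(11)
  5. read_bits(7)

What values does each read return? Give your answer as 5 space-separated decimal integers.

Read 1: bits[0:7] width=7 -> value=81 (bin 1010001); offset now 7 = byte 0 bit 7; 33 bits remain
Read 2: bits[7:9] width=2 -> value=2 (bin 10); offset now 9 = byte 1 bit 1; 31 bits remain
Read 3: bits[9:15] width=6 -> value=12 (bin 001100); offset now 15 = byte 1 bit 7; 25 bits remain
Read 4: bits[15:26] width=11 -> value=673 (bin 01010100001); offset now 26 = byte 3 bit 2; 14 bits remain
Read 5: bits[26:33] width=7 -> value=123 (bin 1111011); offset now 33 = byte 4 bit 1; 7 bits remain

Answer: 81 2 12 673 123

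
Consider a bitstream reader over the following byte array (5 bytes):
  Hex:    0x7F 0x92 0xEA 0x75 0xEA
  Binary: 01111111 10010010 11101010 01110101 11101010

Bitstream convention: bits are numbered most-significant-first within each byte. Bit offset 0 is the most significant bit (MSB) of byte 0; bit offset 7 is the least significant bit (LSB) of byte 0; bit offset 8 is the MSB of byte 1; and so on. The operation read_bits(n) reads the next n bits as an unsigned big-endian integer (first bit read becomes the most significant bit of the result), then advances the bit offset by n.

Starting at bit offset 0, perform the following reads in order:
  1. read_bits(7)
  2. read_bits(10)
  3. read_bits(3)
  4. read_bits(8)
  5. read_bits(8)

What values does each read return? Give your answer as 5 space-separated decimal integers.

Read 1: bits[0:7] width=7 -> value=63 (bin 0111111); offset now 7 = byte 0 bit 7; 33 bits remain
Read 2: bits[7:17] width=10 -> value=805 (bin 1100100101); offset now 17 = byte 2 bit 1; 23 bits remain
Read 3: bits[17:20] width=3 -> value=6 (bin 110); offset now 20 = byte 2 bit 4; 20 bits remain
Read 4: bits[20:28] width=8 -> value=167 (bin 10100111); offset now 28 = byte 3 bit 4; 12 bits remain
Read 5: bits[28:36] width=8 -> value=94 (bin 01011110); offset now 36 = byte 4 bit 4; 4 bits remain

Answer: 63 805 6 167 94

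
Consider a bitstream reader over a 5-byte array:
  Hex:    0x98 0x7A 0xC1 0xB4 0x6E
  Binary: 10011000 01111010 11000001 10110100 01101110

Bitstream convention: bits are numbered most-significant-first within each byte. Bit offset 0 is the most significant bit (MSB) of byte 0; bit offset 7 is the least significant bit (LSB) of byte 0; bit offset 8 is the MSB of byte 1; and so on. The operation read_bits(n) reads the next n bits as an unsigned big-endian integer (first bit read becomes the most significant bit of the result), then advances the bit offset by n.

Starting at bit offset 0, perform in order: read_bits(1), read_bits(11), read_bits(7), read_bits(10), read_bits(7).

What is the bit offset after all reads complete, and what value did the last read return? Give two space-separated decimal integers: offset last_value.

Read 1: bits[0:1] width=1 -> value=1 (bin 1); offset now 1 = byte 0 bit 1; 39 bits remain
Read 2: bits[1:12] width=11 -> value=391 (bin 00110000111); offset now 12 = byte 1 bit 4; 28 bits remain
Read 3: bits[12:19] width=7 -> value=86 (bin 1010110); offset now 19 = byte 2 bit 3; 21 bits remain
Read 4: bits[19:29] width=10 -> value=54 (bin 0000110110); offset now 29 = byte 3 bit 5; 11 bits remain
Read 5: bits[29:36] width=7 -> value=70 (bin 1000110); offset now 36 = byte 4 bit 4; 4 bits remain

Answer: 36 70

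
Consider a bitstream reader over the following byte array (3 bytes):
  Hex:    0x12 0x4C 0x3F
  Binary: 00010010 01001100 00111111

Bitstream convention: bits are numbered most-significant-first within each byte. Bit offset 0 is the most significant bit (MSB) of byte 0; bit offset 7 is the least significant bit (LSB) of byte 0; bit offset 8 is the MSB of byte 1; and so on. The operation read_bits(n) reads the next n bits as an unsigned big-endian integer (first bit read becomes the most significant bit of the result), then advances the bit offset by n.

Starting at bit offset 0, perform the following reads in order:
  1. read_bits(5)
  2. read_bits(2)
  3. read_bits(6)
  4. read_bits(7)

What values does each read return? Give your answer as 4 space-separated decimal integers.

Answer: 2 1 9 67

Derivation:
Read 1: bits[0:5] width=5 -> value=2 (bin 00010); offset now 5 = byte 0 bit 5; 19 bits remain
Read 2: bits[5:7] width=2 -> value=1 (bin 01); offset now 7 = byte 0 bit 7; 17 bits remain
Read 3: bits[7:13] width=6 -> value=9 (bin 001001); offset now 13 = byte 1 bit 5; 11 bits remain
Read 4: bits[13:20] width=7 -> value=67 (bin 1000011); offset now 20 = byte 2 bit 4; 4 bits remain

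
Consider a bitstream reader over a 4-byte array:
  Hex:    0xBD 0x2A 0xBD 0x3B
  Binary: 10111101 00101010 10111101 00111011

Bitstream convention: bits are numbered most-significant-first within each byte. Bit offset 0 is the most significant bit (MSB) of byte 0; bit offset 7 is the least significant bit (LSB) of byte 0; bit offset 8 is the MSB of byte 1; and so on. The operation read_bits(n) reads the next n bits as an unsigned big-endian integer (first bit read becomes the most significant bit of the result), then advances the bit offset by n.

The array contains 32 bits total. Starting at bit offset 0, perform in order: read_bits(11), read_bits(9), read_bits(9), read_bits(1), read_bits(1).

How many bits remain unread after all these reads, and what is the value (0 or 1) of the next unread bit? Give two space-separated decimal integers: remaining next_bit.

Read 1: bits[0:11] width=11 -> value=1513 (bin 10111101001); offset now 11 = byte 1 bit 3; 21 bits remain
Read 2: bits[11:20] width=9 -> value=171 (bin 010101011); offset now 20 = byte 2 bit 4; 12 bits remain
Read 3: bits[20:29] width=9 -> value=423 (bin 110100111); offset now 29 = byte 3 bit 5; 3 bits remain
Read 4: bits[29:30] width=1 -> value=0 (bin 0); offset now 30 = byte 3 bit 6; 2 bits remain
Read 5: bits[30:31] width=1 -> value=1 (bin 1); offset now 31 = byte 3 bit 7; 1 bits remain

Answer: 1 1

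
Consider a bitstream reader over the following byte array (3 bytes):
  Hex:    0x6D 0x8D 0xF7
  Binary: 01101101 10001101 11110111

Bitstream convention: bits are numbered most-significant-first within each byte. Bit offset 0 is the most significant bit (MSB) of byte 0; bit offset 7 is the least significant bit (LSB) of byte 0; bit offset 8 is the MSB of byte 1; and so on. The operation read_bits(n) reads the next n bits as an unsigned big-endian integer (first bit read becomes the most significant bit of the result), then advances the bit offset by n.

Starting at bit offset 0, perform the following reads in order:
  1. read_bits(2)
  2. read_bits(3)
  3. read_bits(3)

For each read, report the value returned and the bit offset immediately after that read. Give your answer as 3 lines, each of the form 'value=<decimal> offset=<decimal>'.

Answer: value=1 offset=2
value=5 offset=5
value=5 offset=8

Derivation:
Read 1: bits[0:2] width=2 -> value=1 (bin 01); offset now 2 = byte 0 bit 2; 22 bits remain
Read 2: bits[2:5] width=3 -> value=5 (bin 101); offset now 5 = byte 0 bit 5; 19 bits remain
Read 3: bits[5:8] width=3 -> value=5 (bin 101); offset now 8 = byte 1 bit 0; 16 bits remain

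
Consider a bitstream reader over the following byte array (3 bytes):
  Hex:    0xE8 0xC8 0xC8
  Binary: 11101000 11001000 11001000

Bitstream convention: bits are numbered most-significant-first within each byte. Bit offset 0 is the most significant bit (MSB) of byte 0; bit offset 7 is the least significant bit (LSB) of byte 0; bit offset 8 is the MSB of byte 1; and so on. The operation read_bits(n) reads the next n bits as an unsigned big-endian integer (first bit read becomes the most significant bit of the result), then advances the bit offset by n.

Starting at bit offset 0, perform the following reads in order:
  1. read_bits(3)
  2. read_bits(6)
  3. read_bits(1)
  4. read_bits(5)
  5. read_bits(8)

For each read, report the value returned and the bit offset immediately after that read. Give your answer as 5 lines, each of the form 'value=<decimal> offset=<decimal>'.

Answer: value=7 offset=3
value=17 offset=9
value=1 offset=10
value=4 offset=15
value=100 offset=23

Derivation:
Read 1: bits[0:3] width=3 -> value=7 (bin 111); offset now 3 = byte 0 bit 3; 21 bits remain
Read 2: bits[3:9] width=6 -> value=17 (bin 010001); offset now 9 = byte 1 bit 1; 15 bits remain
Read 3: bits[9:10] width=1 -> value=1 (bin 1); offset now 10 = byte 1 bit 2; 14 bits remain
Read 4: bits[10:15] width=5 -> value=4 (bin 00100); offset now 15 = byte 1 bit 7; 9 bits remain
Read 5: bits[15:23] width=8 -> value=100 (bin 01100100); offset now 23 = byte 2 bit 7; 1 bits remain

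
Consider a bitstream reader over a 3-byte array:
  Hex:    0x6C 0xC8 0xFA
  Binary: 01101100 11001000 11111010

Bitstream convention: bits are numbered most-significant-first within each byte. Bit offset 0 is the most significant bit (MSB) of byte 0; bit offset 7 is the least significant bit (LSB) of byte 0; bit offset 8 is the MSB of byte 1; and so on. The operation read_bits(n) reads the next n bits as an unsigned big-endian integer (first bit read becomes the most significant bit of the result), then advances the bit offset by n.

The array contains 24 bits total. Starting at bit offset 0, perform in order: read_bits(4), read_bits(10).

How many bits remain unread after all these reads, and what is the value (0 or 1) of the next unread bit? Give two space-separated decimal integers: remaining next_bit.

Answer: 10 0

Derivation:
Read 1: bits[0:4] width=4 -> value=6 (bin 0110); offset now 4 = byte 0 bit 4; 20 bits remain
Read 2: bits[4:14] width=10 -> value=818 (bin 1100110010); offset now 14 = byte 1 bit 6; 10 bits remain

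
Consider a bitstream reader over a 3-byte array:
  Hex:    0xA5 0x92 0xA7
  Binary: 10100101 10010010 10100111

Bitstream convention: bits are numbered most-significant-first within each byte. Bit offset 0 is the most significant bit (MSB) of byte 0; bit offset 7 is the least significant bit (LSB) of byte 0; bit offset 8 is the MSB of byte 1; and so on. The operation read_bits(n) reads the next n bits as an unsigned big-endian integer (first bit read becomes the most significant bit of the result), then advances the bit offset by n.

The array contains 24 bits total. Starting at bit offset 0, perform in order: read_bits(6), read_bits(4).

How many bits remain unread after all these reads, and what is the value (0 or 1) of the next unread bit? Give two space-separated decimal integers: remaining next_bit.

Answer: 14 0

Derivation:
Read 1: bits[0:6] width=6 -> value=41 (bin 101001); offset now 6 = byte 0 bit 6; 18 bits remain
Read 2: bits[6:10] width=4 -> value=6 (bin 0110); offset now 10 = byte 1 bit 2; 14 bits remain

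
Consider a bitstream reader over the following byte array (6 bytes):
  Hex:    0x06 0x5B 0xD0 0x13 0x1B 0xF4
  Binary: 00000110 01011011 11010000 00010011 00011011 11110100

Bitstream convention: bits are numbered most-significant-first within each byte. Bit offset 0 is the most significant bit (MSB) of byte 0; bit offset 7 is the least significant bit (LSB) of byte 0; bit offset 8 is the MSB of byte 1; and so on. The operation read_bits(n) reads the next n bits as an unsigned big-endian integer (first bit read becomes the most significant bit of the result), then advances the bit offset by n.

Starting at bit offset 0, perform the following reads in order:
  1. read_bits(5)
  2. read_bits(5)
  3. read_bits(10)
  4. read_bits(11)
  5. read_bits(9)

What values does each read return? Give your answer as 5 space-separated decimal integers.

Read 1: bits[0:5] width=5 -> value=0 (bin 00000); offset now 5 = byte 0 bit 5; 43 bits remain
Read 2: bits[5:10] width=5 -> value=25 (bin 11001); offset now 10 = byte 1 bit 2; 38 bits remain
Read 3: bits[10:20] width=10 -> value=445 (bin 0110111101); offset now 20 = byte 2 bit 4; 28 bits remain
Read 4: bits[20:31] width=11 -> value=9 (bin 00000001001); offset now 31 = byte 3 bit 7; 17 bits remain
Read 5: bits[31:40] width=9 -> value=283 (bin 100011011); offset now 40 = byte 5 bit 0; 8 bits remain

Answer: 0 25 445 9 283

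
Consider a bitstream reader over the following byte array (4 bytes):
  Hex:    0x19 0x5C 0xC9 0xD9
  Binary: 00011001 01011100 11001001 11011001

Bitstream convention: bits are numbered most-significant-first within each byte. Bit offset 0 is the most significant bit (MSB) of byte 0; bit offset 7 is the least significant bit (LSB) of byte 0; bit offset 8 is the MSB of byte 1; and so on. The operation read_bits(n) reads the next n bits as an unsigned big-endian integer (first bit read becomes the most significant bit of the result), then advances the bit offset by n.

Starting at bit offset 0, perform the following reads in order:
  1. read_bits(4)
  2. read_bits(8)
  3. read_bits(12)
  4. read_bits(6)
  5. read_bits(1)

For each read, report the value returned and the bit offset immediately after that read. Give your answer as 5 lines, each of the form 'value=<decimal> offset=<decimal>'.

Answer: value=1 offset=4
value=149 offset=12
value=3273 offset=24
value=54 offset=30
value=0 offset=31

Derivation:
Read 1: bits[0:4] width=4 -> value=1 (bin 0001); offset now 4 = byte 0 bit 4; 28 bits remain
Read 2: bits[4:12] width=8 -> value=149 (bin 10010101); offset now 12 = byte 1 bit 4; 20 bits remain
Read 3: bits[12:24] width=12 -> value=3273 (bin 110011001001); offset now 24 = byte 3 bit 0; 8 bits remain
Read 4: bits[24:30] width=6 -> value=54 (bin 110110); offset now 30 = byte 3 bit 6; 2 bits remain
Read 5: bits[30:31] width=1 -> value=0 (bin 0); offset now 31 = byte 3 bit 7; 1 bits remain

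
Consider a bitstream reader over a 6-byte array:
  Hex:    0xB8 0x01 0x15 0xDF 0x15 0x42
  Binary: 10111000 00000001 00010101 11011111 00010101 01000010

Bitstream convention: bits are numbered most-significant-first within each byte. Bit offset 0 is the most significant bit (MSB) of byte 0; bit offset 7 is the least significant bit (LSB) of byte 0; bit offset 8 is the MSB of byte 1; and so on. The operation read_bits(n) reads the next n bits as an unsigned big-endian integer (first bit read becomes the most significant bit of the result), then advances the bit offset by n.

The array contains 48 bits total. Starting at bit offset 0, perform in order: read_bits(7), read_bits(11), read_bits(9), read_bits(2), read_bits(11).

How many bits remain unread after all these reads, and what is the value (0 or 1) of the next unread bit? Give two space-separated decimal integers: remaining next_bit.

Read 1: bits[0:7] width=7 -> value=92 (bin 1011100); offset now 7 = byte 0 bit 7; 41 bits remain
Read 2: bits[7:18] width=11 -> value=4 (bin 00000000100); offset now 18 = byte 2 bit 2; 30 bits remain
Read 3: bits[18:27] width=9 -> value=174 (bin 010101110); offset now 27 = byte 3 bit 3; 21 bits remain
Read 4: bits[27:29] width=2 -> value=3 (bin 11); offset now 29 = byte 3 bit 5; 19 bits remain
Read 5: bits[29:40] width=11 -> value=1813 (bin 11100010101); offset now 40 = byte 5 bit 0; 8 bits remain

Answer: 8 0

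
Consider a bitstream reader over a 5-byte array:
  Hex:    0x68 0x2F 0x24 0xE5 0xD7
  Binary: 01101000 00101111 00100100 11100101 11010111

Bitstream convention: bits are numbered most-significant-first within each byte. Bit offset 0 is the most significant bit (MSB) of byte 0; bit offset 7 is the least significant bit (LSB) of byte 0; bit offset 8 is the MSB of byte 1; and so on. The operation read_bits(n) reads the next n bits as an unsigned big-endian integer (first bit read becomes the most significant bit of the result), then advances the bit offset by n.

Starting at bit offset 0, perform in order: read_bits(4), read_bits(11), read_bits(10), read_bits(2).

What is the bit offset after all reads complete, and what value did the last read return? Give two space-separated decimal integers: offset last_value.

Answer: 27 3

Derivation:
Read 1: bits[0:4] width=4 -> value=6 (bin 0110); offset now 4 = byte 0 bit 4; 36 bits remain
Read 2: bits[4:15] width=11 -> value=1047 (bin 10000010111); offset now 15 = byte 1 bit 7; 25 bits remain
Read 3: bits[15:25] width=10 -> value=585 (bin 1001001001); offset now 25 = byte 3 bit 1; 15 bits remain
Read 4: bits[25:27] width=2 -> value=3 (bin 11); offset now 27 = byte 3 bit 3; 13 bits remain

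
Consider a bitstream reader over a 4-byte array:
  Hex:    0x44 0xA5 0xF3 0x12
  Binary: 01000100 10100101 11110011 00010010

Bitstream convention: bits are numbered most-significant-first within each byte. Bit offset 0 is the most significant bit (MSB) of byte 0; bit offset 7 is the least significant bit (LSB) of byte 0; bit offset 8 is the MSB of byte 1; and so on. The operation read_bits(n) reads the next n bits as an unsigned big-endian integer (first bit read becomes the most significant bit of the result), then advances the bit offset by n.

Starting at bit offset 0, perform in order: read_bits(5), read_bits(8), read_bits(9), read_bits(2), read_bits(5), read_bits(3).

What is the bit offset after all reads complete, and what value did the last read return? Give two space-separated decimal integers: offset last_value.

Read 1: bits[0:5] width=5 -> value=8 (bin 01000); offset now 5 = byte 0 bit 5; 27 bits remain
Read 2: bits[5:13] width=8 -> value=148 (bin 10010100); offset now 13 = byte 1 bit 5; 19 bits remain
Read 3: bits[13:22] width=9 -> value=380 (bin 101111100); offset now 22 = byte 2 bit 6; 10 bits remain
Read 4: bits[22:24] width=2 -> value=3 (bin 11); offset now 24 = byte 3 bit 0; 8 bits remain
Read 5: bits[24:29] width=5 -> value=2 (bin 00010); offset now 29 = byte 3 bit 5; 3 bits remain
Read 6: bits[29:32] width=3 -> value=2 (bin 010); offset now 32 = byte 4 bit 0; 0 bits remain

Answer: 32 2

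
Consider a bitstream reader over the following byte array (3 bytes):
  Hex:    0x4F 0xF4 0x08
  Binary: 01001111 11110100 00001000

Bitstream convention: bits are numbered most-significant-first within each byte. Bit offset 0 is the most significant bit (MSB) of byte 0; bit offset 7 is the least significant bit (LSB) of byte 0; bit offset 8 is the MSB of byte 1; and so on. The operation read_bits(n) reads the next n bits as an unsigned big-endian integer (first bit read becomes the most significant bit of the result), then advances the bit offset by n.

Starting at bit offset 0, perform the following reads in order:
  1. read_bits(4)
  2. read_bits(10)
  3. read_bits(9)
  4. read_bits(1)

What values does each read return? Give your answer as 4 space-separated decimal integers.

Read 1: bits[0:4] width=4 -> value=4 (bin 0100); offset now 4 = byte 0 bit 4; 20 bits remain
Read 2: bits[4:14] width=10 -> value=1021 (bin 1111111101); offset now 14 = byte 1 bit 6; 10 bits remain
Read 3: bits[14:23] width=9 -> value=4 (bin 000000100); offset now 23 = byte 2 bit 7; 1 bits remain
Read 4: bits[23:24] width=1 -> value=0 (bin 0); offset now 24 = byte 3 bit 0; 0 bits remain

Answer: 4 1021 4 0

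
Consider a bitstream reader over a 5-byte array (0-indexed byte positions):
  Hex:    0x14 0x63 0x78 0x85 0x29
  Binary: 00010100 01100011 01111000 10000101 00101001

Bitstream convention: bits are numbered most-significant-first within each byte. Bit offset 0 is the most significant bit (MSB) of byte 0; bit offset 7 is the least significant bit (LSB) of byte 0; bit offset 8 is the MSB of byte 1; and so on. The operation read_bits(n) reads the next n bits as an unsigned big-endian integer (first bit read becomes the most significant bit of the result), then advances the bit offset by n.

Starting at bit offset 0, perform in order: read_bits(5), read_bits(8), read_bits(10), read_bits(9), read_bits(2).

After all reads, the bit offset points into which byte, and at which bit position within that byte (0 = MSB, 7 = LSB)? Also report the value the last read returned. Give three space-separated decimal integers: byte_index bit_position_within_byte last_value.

Answer: 4 2 0

Derivation:
Read 1: bits[0:5] width=5 -> value=2 (bin 00010); offset now 5 = byte 0 bit 5; 35 bits remain
Read 2: bits[5:13] width=8 -> value=140 (bin 10001100); offset now 13 = byte 1 bit 5; 27 bits remain
Read 3: bits[13:23] width=10 -> value=444 (bin 0110111100); offset now 23 = byte 2 bit 7; 17 bits remain
Read 4: bits[23:32] width=9 -> value=133 (bin 010000101); offset now 32 = byte 4 bit 0; 8 bits remain
Read 5: bits[32:34] width=2 -> value=0 (bin 00); offset now 34 = byte 4 bit 2; 6 bits remain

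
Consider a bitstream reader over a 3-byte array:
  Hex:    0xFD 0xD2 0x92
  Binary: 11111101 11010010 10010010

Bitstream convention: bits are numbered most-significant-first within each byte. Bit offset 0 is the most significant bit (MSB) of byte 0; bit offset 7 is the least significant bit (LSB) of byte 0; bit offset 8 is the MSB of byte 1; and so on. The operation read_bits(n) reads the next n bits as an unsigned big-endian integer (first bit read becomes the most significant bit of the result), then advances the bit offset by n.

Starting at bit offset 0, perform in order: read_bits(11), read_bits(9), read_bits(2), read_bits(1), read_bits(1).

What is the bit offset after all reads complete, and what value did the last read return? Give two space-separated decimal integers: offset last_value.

Read 1: bits[0:11] width=11 -> value=2030 (bin 11111101110); offset now 11 = byte 1 bit 3; 13 bits remain
Read 2: bits[11:20] width=9 -> value=297 (bin 100101001); offset now 20 = byte 2 bit 4; 4 bits remain
Read 3: bits[20:22] width=2 -> value=0 (bin 00); offset now 22 = byte 2 bit 6; 2 bits remain
Read 4: bits[22:23] width=1 -> value=1 (bin 1); offset now 23 = byte 2 bit 7; 1 bits remain
Read 5: bits[23:24] width=1 -> value=0 (bin 0); offset now 24 = byte 3 bit 0; 0 bits remain

Answer: 24 0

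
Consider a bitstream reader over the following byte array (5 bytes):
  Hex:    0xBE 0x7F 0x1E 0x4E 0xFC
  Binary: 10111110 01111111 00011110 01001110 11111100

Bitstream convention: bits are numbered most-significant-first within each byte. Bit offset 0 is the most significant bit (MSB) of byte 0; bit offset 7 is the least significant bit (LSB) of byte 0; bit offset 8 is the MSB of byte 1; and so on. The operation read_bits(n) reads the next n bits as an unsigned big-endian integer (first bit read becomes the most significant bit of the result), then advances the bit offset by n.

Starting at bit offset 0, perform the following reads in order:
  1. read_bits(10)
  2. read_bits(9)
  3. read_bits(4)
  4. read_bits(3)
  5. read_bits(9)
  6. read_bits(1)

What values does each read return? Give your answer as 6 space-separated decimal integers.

Answer: 761 504 15 1 119 1

Derivation:
Read 1: bits[0:10] width=10 -> value=761 (bin 1011111001); offset now 10 = byte 1 bit 2; 30 bits remain
Read 2: bits[10:19] width=9 -> value=504 (bin 111111000); offset now 19 = byte 2 bit 3; 21 bits remain
Read 3: bits[19:23] width=4 -> value=15 (bin 1111); offset now 23 = byte 2 bit 7; 17 bits remain
Read 4: bits[23:26] width=3 -> value=1 (bin 001); offset now 26 = byte 3 bit 2; 14 bits remain
Read 5: bits[26:35] width=9 -> value=119 (bin 001110111); offset now 35 = byte 4 bit 3; 5 bits remain
Read 6: bits[35:36] width=1 -> value=1 (bin 1); offset now 36 = byte 4 bit 4; 4 bits remain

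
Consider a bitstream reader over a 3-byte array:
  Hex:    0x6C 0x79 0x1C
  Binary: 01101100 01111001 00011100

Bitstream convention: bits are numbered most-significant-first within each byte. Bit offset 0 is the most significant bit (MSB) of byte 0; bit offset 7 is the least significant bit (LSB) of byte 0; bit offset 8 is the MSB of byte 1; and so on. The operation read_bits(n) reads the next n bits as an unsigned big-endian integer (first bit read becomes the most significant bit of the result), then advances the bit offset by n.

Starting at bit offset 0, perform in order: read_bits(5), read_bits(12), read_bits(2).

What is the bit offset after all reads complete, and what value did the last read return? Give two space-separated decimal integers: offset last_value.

Answer: 19 0

Derivation:
Read 1: bits[0:5] width=5 -> value=13 (bin 01101); offset now 5 = byte 0 bit 5; 19 bits remain
Read 2: bits[5:17] width=12 -> value=2290 (bin 100011110010); offset now 17 = byte 2 bit 1; 7 bits remain
Read 3: bits[17:19] width=2 -> value=0 (bin 00); offset now 19 = byte 2 bit 3; 5 bits remain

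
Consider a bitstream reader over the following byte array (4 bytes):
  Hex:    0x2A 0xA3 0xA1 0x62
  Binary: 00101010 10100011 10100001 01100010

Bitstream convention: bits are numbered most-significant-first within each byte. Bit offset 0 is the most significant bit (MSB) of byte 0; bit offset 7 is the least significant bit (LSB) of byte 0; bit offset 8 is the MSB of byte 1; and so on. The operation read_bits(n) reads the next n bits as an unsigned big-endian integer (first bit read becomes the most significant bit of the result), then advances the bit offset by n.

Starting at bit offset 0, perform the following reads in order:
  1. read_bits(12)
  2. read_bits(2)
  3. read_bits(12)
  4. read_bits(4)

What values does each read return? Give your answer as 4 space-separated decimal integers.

Answer: 682 0 3717 8

Derivation:
Read 1: bits[0:12] width=12 -> value=682 (bin 001010101010); offset now 12 = byte 1 bit 4; 20 bits remain
Read 2: bits[12:14] width=2 -> value=0 (bin 00); offset now 14 = byte 1 bit 6; 18 bits remain
Read 3: bits[14:26] width=12 -> value=3717 (bin 111010000101); offset now 26 = byte 3 bit 2; 6 bits remain
Read 4: bits[26:30] width=4 -> value=8 (bin 1000); offset now 30 = byte 3 bit 6; 2 bits remain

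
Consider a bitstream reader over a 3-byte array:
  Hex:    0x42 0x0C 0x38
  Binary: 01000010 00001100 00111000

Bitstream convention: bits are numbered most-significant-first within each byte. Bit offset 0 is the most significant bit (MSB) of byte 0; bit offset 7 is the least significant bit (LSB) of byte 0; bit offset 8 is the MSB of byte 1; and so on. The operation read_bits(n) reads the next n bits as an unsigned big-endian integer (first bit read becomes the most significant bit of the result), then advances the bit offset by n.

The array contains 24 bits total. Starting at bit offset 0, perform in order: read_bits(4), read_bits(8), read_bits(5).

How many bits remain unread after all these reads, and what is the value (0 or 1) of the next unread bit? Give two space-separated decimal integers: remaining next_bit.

Answer: 7 0

Derivation:
Read 1: bits[0:4] width=4 -> value=4 (bin 0100); offset now 4 = byte 0 bit 4; 20 bits remain
Read 2: bits[4:12] width=8 -> value=32 (bin 00100000); offset now 12 = byte 1 bit 4; 12 bits remain
Read 3: bits[12:17] width=5 -> value=24 (bin 11000); offset now 17 = byte 2 bit 1; 7 bits remain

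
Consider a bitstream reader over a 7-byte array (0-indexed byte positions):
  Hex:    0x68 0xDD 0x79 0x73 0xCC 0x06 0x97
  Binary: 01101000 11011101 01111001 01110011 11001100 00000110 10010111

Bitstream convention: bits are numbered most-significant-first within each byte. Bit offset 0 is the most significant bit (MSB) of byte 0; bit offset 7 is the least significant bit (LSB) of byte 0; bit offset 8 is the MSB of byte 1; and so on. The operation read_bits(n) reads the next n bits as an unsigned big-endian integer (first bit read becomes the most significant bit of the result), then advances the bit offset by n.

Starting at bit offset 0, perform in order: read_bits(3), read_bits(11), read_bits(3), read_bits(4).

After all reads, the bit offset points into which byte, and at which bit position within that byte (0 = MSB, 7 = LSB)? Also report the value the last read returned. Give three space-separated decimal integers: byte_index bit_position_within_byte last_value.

Read 1: bits[0:3] width=3 -> value=3 (bin 011); offset now 3 = byte 0 bit 3; 53 bits remain
Read 2: bits[3:14] width=11 -> value=567 (bin 01000110111); offset now 14 = byte 1 bit 6; 42 bits remain
Read 3: bits[14:17] width=3 -> value=2 (bin 010); offset now 17 = byte 2 bit 1; 39 bits remain
Read 4: bits[17:21] width=4 -> value=15 (bin 1111); offset now 21 = byte 2 bit 5; 35 bits remain

Answer: 2 5 15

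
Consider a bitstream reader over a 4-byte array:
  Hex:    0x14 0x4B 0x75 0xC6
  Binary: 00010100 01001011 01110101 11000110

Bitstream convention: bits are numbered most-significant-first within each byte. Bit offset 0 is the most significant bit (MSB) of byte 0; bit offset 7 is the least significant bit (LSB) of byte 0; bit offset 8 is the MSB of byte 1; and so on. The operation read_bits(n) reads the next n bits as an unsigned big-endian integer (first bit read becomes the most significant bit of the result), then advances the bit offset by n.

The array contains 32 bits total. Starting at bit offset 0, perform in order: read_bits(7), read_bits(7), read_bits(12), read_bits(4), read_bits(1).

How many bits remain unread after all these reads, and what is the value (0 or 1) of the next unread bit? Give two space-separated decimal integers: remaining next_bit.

Answer: 1 0

Derivation:
Read 1: bits[0:7] width=7 -> value=10 (bin 0001010); offset now 7 = byte 0 bit 7; 25 bits remain
Read 2: bits[7:14] width=7 -> value=18 (bin 0010010); offset now 14 = byte 1 bit 6; 18 bits remain
Read 3: bits[14:26] width=12 -> value=3543 (bin 110111010111); offset now 26 = byte 3 bit 2; 6 bits remain
Read 4: bits[26:30] width=4 -> value=1 (bin 0001); offset now 30 = byte 3 bit 6; 2 bits remain
Read 5: bits[30:31] width=1 -> value=1 (bin 1); offset now 31 = byte 3 bit 7; 1 bits remain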